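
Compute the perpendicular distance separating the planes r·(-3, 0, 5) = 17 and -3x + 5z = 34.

17/√34

Both planes have normal n = (-3, 0, 5), |n| = √34. Any point on the first plane is at distance |34 − 17|/|n| = 17/√34 from the second.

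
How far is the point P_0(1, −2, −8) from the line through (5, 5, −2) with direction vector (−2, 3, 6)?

Direction vector d = (−2, 3, 6).
AP = (−4, −7, −6); AP·d = -49, |AP|² = 101, |d|² = 49.
distance² = |AP|² − (AP·d)²/|d|² = 101 − 2401/49 = 52, so the distance is 2√13.

2√13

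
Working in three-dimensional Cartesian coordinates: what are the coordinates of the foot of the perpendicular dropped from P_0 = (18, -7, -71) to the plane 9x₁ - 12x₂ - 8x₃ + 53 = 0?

(-9, 29, -47)

The perpendicular from P_0 has direction n = (9, -12, -8): r = (18, -7, -71) + t(9, -12, -8).
Substitute into the plane: n·(P_0 + tn) = -53 gives 814 + 289t = -53, so t = -3.
Foot = (18, -7, -71) + (-3)·(9, -12, -8) = (-9, 29, -47).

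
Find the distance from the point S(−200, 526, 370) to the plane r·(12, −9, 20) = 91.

Normal vector n = (12, −9, 20), and n·(−200, 526, 370) − 91 = 175.
|n| = √(144 + 81 + 400) = 25, so the distance is |175|/25 = 7.

7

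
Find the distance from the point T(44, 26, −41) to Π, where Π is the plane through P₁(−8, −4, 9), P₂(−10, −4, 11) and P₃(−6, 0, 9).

P₁P₂ = (−2, 0, 2) and P₁P₃ = (2, 4, 0), so a normal is n = P₁P₂ × P₁P₃ = (−8, 4, −8).
Then n·(44, 26, −41) − (−24) = 104.
|n| = √(64 + 16 + 64) = 12, so the distance is |104|/12 = 26/3.

26/3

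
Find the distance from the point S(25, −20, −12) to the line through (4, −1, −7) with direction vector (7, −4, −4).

7√2

Direction vector d = (7, −4, −4).
AP = (21, −19, −5), and AP × d = (56, 49, 49).
|AP × d|² = 7938 and |d|² = 81, so the distance is √(7938/81) = √98 = 7√2.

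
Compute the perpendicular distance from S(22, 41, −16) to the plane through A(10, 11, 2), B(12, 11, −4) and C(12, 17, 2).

12√11/11

AB = (2, 0, −6) and AC = (2, 6, 0), so a normal is n = AB × AC = (36, −12, 12).
Then n·(22, 41, −16) − 252 = −144.
|n| = √(1296 + 144 + 144) = 12√11, so the distance is |-144|/(12√11) = 12√11/11.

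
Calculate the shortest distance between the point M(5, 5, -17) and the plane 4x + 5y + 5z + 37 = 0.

d = |4·5 + 5·5 + 5·(-17) − (-37)| / √(16 + 25 + 25) = |-3| / √66 = √66/22.

√66/22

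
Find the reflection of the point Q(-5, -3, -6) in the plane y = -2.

n = (0, 1, 0), |n|² = 1, n·Q − (-2) = -1, so t = -1/1 = -1.
Foot F = Q − (-1)·n = (-5, -2, -6); the reflection is 2F − Q = (-5, -1, -6).

(-5, -1, -6)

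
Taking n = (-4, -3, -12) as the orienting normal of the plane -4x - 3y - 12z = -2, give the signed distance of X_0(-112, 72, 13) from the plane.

6

n·X_0 − (-2) = 78.
|n| = 13, so the signed distance is 78/13 = 6.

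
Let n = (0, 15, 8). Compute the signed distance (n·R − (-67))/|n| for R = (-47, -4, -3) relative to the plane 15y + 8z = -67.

n·R − (-67) = -17.
|n| = 17, so the signed distance is -17/17 = -1.

-1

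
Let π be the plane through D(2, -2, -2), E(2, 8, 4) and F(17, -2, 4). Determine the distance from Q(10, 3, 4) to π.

√38/38

DE = (0, 10, 6) and DF = (15, 0, 6), so a normal is n = DE × DF = (60, 90, -150).
n = (60, 90, -150); n·P − 240 = 30; |n| = 30√38; distance = 30/(30√38) = 1/√38.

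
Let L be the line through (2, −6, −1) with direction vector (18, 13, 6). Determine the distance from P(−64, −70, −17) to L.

2√61

Direction vector d = (18, 13, 6).
AP = (−66, −64, −16); AP·d = -2116, |AP|² = 8708, |d|² = 529.
distance² = |AP|² − (AP·d)²/|d|² = 8708 − 4477456/529 = 244, so the distance is 2√61.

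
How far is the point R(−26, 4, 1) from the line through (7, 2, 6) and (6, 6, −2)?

√1037

A direction vector is d = (−1, 4, −8).
AP = (−33, 2, −5); AP·d = 81, |AP|² = 1118, |d|² = 81.
distance² = |AP|² − (AP·d)²/|d|² = 1118 − 6561/81 = 1037, so the distance is √1037.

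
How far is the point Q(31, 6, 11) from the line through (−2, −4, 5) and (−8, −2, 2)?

A direction vector is d = (−6, 2, −3).
AP = (33, 10, 6), and AP × d = (−42, 63, 126).
|AP × d|² = 21609 and |d|² = 49, so the distance is √(21609/49) = √441 = 21.

21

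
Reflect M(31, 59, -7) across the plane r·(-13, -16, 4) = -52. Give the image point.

With n = (-13, -16, 4), the signed offset is (n·M − (-52))/|n|² = -1323/441 = -3.
M' = M − 2t·n = (31, 59, -7) − (-6)·(-13, -16, 4) = (-47, -37, 17).

(-47, -37, 17)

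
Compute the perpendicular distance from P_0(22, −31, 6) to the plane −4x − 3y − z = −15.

n = (−4, −3, −1); n·P − (-15) = 14; |n| = √26; distance = 14/√26 = 7√26/13.

7√26/13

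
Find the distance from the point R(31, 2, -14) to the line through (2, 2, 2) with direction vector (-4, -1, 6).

Direction vector d = (-4, -1, 6).
AP = (29, 0, -16), and AP × d = (-16, -110, -29).
|AP × d|² = 13197 and |d|² = 53, so the distance is √(13197/53) = √249.

√249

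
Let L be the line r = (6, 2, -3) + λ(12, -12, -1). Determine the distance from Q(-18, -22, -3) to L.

Direction vector d = (12, -12, -1).
AP = (-24, -24, 0), and AP × d = (24, -24, 576).
|AP × d|² = 332928 and |d|² = 289, so the distance is √(332928/289) = √1152 = 24√2.

24√2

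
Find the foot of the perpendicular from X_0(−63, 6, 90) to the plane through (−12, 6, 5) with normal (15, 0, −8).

The perpendicular from X_0 has direction n = (15, 0, −8): r = (−63, 6, 90) + t(15, 0, −8).
Substitute into the plane: n·(X_0 + tn) = -220 gives -1665 + 289t = -220, so t = 5.
Foot = (−63, 6, 90) + 5·(15, 0, −8) = (12, 6, 50).

(12, 6, 50)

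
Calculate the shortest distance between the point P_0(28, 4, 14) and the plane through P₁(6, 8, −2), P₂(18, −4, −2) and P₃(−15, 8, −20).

4/11

P₁P₂ = (12, −12, 0) and P₁P₃ = (−21, 0, −18), so a normal is n = P₁P₂ × P₁P₃ = (216, 216, −252).
Then n·(28, 4, 14) − 3528 = −144.
|n| = √(46656 + 46656 + 63504) = 396, so the distance is |-144|/396 = 4/11.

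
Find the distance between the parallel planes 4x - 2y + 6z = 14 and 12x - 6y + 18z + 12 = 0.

9√14/14

Divide the second equation by 3 to match normals: 4x - 2y + 6z = -4.
With common normal n = (4, -2, 6) (|n| = 2√14), the distance is |14 − (-4)|/|n| = 18/(2√14) = 9/√14.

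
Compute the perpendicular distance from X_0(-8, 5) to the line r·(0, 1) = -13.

d = |0·(-8) + 1·5 − (-13)| / √(0 + 1) = |18|/1 = 18.

18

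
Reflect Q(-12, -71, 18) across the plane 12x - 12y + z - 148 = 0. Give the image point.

With n = (12, -12, 1), the signed offset is (n·Q − 148)/|n|² = 578/289 = 2.
Q' = Q − 2t·n = (-12, -71, 18) − 4·(12, -12, 1) = (-60, -23, 14).

(-60, -23, 14)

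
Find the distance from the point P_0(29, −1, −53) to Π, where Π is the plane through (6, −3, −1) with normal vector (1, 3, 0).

29/√10

The plane has equation n·(r − (6, −3, −1)) = 0, i.e. n·r = -3.
Then n·(29, −1, −53) − (−3) = 29.
|n| = √(1 + 9 + 0) = √10, so the distance is |29|/√10 = 29√10/10.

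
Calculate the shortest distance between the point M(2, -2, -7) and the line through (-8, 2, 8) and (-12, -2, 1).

A direction vector is d = (-4, -4, -7).
AP = (10, -4, -15); AP·d = 81, |AP|² = 341, |d|² = 81.
distance² = |AP|² − (AP·d)²/|d|² = 341 − 6561/81 = 260, so the distance is 2√65.

2√65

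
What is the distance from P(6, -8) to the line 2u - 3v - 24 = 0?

d = |2·6 + (-3)·(-8) − 24| / √(4 + 9) = |12|/√13 = 12/√13.

12√13/13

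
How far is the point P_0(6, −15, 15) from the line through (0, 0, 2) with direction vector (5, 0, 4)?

Direction vector d = (5, 0, 4).
AP = (6, −15, 13), and AP × d = (−60, 41, 75).
|AP × d|² = 10906 and |d|² = 41, so the distance is √(10906/41) = √266.

√266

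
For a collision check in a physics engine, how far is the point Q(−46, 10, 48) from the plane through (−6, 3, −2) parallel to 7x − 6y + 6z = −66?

Parallel planes share the normal n = (7, −6, 6); since (−6, 3, −2) lies on the plane, its equation is 7x − 6y + 6z = -72.
n = (7, −6, 6); n·P − (-72) = -22; |n| = 11; distance = 22/11 = 2.

2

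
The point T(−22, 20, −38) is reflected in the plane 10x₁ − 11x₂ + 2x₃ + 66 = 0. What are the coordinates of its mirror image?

(18, -24, -30)

n = (10, −11, 2), |n|² = 225, n·T − (-66) = -450, so t = -450/225 = -2.
Foot F = T − (-2)·n = (−2, −2, −34); the reflection is 2F − T = (18, −24, −30).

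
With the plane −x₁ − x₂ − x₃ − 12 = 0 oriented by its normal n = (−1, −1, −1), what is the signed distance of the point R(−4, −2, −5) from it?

n·R − 12 = -1.
|n| = √3, so the signed distance is -√3/3.

-√3/3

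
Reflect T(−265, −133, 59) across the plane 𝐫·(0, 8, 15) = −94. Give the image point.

(-265, -2181/17, 1153/17)

With n = (0, 8, 15), the signed offset is (n·T − (-94))/|n|² = -85/289 = -5/17.
T' = T − 2t·n = (−265, −133, 59) − (-10/17)·(0, 8, 15) = (−265, −2181/17, 1153/17).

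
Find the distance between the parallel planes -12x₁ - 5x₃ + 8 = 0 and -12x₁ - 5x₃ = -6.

With common normal n = (-12, 0, -5) (|n| = 13), the distance is |(-8) − (-6)|/|n| = 2/13.

2/13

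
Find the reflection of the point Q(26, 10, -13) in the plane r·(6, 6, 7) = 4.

With n = (6, 6, 7), the signed offset is (n·Q − 4)/|n|² = 121/121 = 1.
Q' = Q − 2t·n = (26, 10, -13) − 2·(6, 6, 7) = (14, -2, -27).

(14, -2, -27)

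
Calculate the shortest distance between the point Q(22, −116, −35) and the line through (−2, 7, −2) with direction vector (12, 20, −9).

3√1241

Direction vector d = (12, 20, −9).
AP = (24, −123, −33); AP·d = -1875, |AP|² = 16794, |d|² = 625.
distance² = |AP|² − (AP·d)²/|d|² = 16794 − 3515625/625 = 11169, so the distance is 3√1241.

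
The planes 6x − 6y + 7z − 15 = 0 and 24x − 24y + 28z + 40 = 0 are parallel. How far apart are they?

Divide the second equation by 4 to match normals: 6x − 6y + 7z = -10.
Both planes have normal n = (6, −6, 7), |n| = 11. Any point on the first plane is at distance |(-10) − 15|/|n| = 25/11 from the second.

25/11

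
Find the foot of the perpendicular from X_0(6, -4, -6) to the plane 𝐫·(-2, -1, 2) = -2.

(2, -6, -2)

n = (-2, -1, 2), |n|² = 9, and n·X_0 − (-2) = -18.
t = -18/9 = -2, so the foot is X_0 − t·n = (6, -4, -6) − (-2)·(-2, -1, 2) = (2, -6, -2).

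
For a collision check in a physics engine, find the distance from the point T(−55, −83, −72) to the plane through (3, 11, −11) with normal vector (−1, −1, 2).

5√6

The plane has equation n·(r − (3, 11, −11)) = 0, i.e. n·r = -36.
Then n·(−55, −83, −72) − (−36) = 30.
|n| = √(1 + 1 + 4) = √6, so the distance is |30|/√6 = 5√6.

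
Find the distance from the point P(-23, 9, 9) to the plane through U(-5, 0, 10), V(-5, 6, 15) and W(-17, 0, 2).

21/√77

UV = (0, 6, 5) and UW = (-12, 0, -8), so a normal is n = UV × UW = (-48, -60, 72).
Then n·(-23, 9, 9) - 960 = 252.
|n| = √(2304 + 3600 + 5184) = 12√77, so the distance is |252|/(12√77) = 3√77/11.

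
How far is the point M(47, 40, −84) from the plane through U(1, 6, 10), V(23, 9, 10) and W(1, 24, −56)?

UV = (22, 3, 0) and UW = (0, 18, −66), so a normal is n = UV × UW = (−198, 1452, 396).
d = |(-198)·47 + 1452·40 + 396·(-84) − 12474| / √(39204 + 2108304 + 156816) = |3036| / 1518 = 2.

2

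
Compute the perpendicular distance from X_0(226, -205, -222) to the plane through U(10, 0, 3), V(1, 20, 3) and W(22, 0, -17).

UV = (-9, 20, 0) and UW = (12, 0, -20), so a normal is n = UV × UW = (-400, -180, -240).
Then n·(226, -205, -222) - (-4720) = 4500.
|n| = √(160000 + 32400 + 57600) = 500, so the distance is |4500|/500 = 9.

9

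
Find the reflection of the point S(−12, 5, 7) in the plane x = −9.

n = (1, 0, 0), |n|² = 1, n·S − (-9) = -3, so t = -3/1 = -3.
Foot F = S − (-3)·n = (−9, 5, 7); the reflection is 2F − S = (−6, 5, 7).

(-6, 5, 7)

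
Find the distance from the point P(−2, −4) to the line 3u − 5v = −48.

d = |3·(-2) + (-5)·(-4) − (-48)| / √(9 + 25) = |62|/√34 = 62/√34.

62/√34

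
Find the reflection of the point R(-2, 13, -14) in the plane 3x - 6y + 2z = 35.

(16, -23, -2)

n = (3, -6, 2), |n|² = 49, n·R − 35 = -147, so t = -147/49 = -3.
Foot F = R − (-3)·n = (7, -5, -8); the reflection is 2F − R = (16, -23, -2).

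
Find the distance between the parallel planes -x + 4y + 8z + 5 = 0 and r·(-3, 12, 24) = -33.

Divide the second equation by 3 to match normals: -x + 4y + 8z = -11.
With common normal n = (-1, 4, 8) (|n| = 9), the distance is |(-5) − (-11)|/|n| = 6/9 = 2/3.

2/3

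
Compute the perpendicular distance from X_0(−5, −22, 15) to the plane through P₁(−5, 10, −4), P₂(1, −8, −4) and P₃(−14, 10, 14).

P₁P₂ = (6, −18, 0) and P₁P₃ = (−9, 0, 18), so a normal is n = P₁P₂ × P₁P₃ = (−324, −108, −162).
Then n·(−5, −22, 15) − 1188 = 378.
|n| = √(104976 + 11664 + 26244) = 378, so the distance is |378|/378 = 1.

1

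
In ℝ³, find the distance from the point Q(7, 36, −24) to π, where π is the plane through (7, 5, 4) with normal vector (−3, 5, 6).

The plane has equation n·(r − (7, 5, 4)) = 0, i.e. n·r = 28.
Then n·(7, 36, −24) − 28 = −13.
|n| = √(9 + 25 + 36) = √70, so the distance is |-13|/√70 = 13/√70.

13/√70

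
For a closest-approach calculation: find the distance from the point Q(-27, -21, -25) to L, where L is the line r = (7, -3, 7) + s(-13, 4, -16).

2√185

Direction vector d = (-13, 4, -16).
AP = (-34, -18, -32), and AP × d = (416, -128, -370).
|AP × d|² = 326340 and |d|² = 441, so the distance is √(326340/441) = √740 = 2√185.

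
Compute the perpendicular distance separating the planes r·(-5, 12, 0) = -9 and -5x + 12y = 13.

With common normal n = (-5, 12, 0) (|n| = 13), the distance is |(-9) − 13|/|n| = 22/13.

22/13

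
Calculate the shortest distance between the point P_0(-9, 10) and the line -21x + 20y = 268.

121/29

d = |(-21)·(-9) + 20·10 − 268| / √(441 + 400) = |121|/29 = 121/29.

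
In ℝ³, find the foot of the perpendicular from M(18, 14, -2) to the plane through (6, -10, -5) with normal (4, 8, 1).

The perpendicular from M has direction n = (4, 8, 1): r = (18, 14, -2) + t(4, 8, 1).
Substitute into the plane: n·(M + tn) = -61 gives 182 + 81t = -61, so t = -3.
Foot = (18, 14, -2) + (-3)·(4, 8, 1) = (6, -10, -5).

(6, -10, -5)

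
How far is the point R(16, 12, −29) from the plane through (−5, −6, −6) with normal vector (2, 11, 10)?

2/3

The plane has equation n·(r − (−5, −6, −6)) = 0, i.e. n·r = -136.
d = |2·16 + 11·12 + 10·(-29) − (-136)| / √(4 + 121 + 100) = |10| / 15 = 2/3.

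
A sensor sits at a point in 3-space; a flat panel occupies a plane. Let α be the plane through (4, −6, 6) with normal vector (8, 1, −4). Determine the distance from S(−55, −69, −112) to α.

The plane has equation n·(r − (4, −6, 6)) = 0, i.e. n·r = 2.
n = (8, 1, −4); n·P − 2 = -63; |n| = 9; distance = 63/9 = 7.

7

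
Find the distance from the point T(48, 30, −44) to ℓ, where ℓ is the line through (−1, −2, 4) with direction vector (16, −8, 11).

Direction vector d = (16, −8, 11).
AP = (49, 32, −48); AP·d = 0, |AP|² = 5729, |d|² = 441.
distance² = |AP|² − (AP·d)²/|d|² = 5729 − 0/441 = 5729, so the distance is √5729.

√5729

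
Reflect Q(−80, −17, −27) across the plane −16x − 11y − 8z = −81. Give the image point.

With n = (−16, −11, −8), the signed offset is (n·Q − (-81))/|n|² = 1764/441 = 4.
Q' = Q − 2t·n = (−80, −17, −27) − 8·(−16, −11, −8) = (48, 71, 37).

(48, 71, 37)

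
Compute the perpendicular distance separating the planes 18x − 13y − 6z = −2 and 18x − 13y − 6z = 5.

7/23

Both planes have normal n = (18, −13, −6), |n| = 23. Any point on the first plane is at distance |5 − (-2)|/|n| = 7/23 from the second.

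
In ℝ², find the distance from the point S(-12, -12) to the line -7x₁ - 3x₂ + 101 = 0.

d = |(-7)·(-12) + (-3)·(-12) − (-101)| / √(49 + 9) = |221|/√58 = 221√58/58.

221√58/58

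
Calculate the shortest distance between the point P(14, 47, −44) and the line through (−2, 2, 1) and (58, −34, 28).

3√409

A direction vector is d = (60, −36, 27).
AP = (16, 45, −45), and AP × d = (−405, −3132, −3276).
|AP × d|² = 20705625 and |d|² = 5625, so the distance is √(20705625/5625) = √3681 = 3√409.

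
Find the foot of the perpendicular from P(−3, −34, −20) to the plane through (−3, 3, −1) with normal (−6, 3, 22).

(-9, -31, 2)

The perpendicular from P has direction n = (−6, 3, 22): r = (−3, −34, −20) + μ(−6, 3, 22).
Substitute into the plane: n·(P + μn) = 5 gives -524 + 529μ = 5, so μ = 1.
Foot = (−3, −34, −20) + 1·(−6, 3, 22) = (−9, −31, 2).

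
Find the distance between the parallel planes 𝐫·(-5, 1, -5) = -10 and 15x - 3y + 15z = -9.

13/√51

Divide the second equation by -3 to match normals: -5x + y - 5z = 3.
With common normal n = (-5, 1, -5) (|n| = √51), the distance is |(-10) − 3|/|n| = 13/√51 = 13√51/51.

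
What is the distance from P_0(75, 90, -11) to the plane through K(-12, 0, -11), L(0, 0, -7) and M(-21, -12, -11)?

KL = (12, 0, 4) and KM = (-9, -12, 0), so a normal is n = KL × KM = (48, -36, -144).
n = (48, -36, -144); n·P − 1008 = 936; |n| = 156; distance = 936/156 = 6.

6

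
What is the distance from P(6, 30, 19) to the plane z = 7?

12

Normal vector n = (0, 0, 1), and n·(6, 30, 19) − 7 = 12.
|n| = √(0 + 0 + 1) = 1, so the distance is |12|/1 = 12.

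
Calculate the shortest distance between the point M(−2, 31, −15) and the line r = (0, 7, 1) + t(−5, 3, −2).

Direction vector d = (−5, 3, −2).
AP = (−2, 24, −16), and AP × d = (0, 76, 114).
|AP × d|² = 18772 and |d|² = 38, so the distance is √(18772/38) = √494.

√494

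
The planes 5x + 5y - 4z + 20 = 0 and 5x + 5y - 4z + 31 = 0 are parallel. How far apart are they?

With common normal n = (5, 5, -4) (|n| = √66), the distance is |(-20) − (-31)|/|n| = 11/√66 = √66/6.

√66/6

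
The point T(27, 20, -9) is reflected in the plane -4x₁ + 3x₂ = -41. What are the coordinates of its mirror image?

(619/25, 542/25, -9)

With n = (-4, 3, 0), the signed offset is (n·T − (-41))/|n|² = -7/25.
T' = T − 2t·n = (27, 20, -9) − (-14/25)·(-4, 3, 0) = (619/25, 542/25, -9).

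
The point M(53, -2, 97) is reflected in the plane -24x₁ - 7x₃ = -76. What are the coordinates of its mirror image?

(-91, -2, 55)

n = (-24, 0, -7), |n|² = 625, n·M − (-76) = -1875, so t = -1875/625 = -3.
Foot F = M − (-3)·n = (-19, -2, 76); the reflection is 2F − M = (-91, -2, 55).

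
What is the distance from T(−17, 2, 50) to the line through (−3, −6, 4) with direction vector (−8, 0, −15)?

Direction vector d = (−8, 0, −15).
AP = (−14, 8, 46), and AP × d = (−120, −578, 64).
|AP × d|² = 352580 and |d|² = 289, so the distance is √(352580/289) = √1220 = 2√305.

2√305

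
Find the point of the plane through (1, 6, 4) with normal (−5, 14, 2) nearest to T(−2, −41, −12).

(-17, 1, -6)

n = (−5, 14, 2), |n|² = 225, and n·T − 87 = -675.
t = -675/225 = -3, so the foot is T − t·n = (−2, −41, −12) − (-3)·(−5, 14, 2) = (−17, 1, −6).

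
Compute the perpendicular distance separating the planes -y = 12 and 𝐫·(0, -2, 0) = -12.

Divide the second equation by 2 to match normals: -y = -6.
Both planes have normal n = (0, -1, 0), |n| = 1. Any point on the first plane is at distance |(-6) − 12|/|n| = 18/1 = 18 from the second.

18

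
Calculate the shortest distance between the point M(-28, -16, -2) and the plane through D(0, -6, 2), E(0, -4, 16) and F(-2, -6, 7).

8/15

DE = (0, 2, 14) and DF = (-2, 0, 5), so a normal is n = DE × DF = (10, -28, 4).
d = |10·(-28) + (-28)·(-16) + 4·(-2) − 176| / √(100 + 784 + 16) = |-16| / 30 = 8/15.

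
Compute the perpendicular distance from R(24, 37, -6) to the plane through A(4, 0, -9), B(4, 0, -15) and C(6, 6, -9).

AB = (0, 0, -6) and AC = (2, 6, 0), so a normal is n = AB × AC = (36, -12, 0).
n = (36, -12, 0); n·P − 144 = 276; |n| = 12√10; distance = 276/(12√10) = 23√10/10.

23√10/10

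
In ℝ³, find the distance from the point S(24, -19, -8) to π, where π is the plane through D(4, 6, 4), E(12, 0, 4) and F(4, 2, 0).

DE = (8, -6, 0) and DF = (0, -4, -4), so a normal is n = DE × DF = (24, 32, -32).
Then n·(24, -19, -8) - 160 = 64.
|n| = √(576 + 1024 + 1024) = 8√41, so the distance is |64|/(8√41) = 8/√41.

8/√41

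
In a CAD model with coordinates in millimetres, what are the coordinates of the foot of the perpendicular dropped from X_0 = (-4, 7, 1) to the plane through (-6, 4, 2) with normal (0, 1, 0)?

n = (0, 1, 0), |n|² = 1, and n·X_0 − 4 = 3.
t = 3/1 = 3, so the foot is X_0 − t·n = (-4, 7, 1) − 3·(0, 1, 0) = (-4, 4, 1).

(-4, 4, 1)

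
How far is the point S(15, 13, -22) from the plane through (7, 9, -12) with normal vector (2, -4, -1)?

The plane has equation n·(r − (7, 9, -12)) = 0, i.e. n·r = -10.
n = (2, -4, -1); n·P − (-10) = 10; |n| = √21; distance = 10/√21.

10√21/21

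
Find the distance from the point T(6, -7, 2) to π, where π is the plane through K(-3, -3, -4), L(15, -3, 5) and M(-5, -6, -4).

KL = (18, 0, 9) and KM = (-2, -3, 0), so a normal is n = KL × KM = (27, -18, -54).
d = |27·6 + (-18)·(-7) + (-54)·2 − 189| / √(729 + 324 + 2916) = |-9| / 63 = 1/7.

1/7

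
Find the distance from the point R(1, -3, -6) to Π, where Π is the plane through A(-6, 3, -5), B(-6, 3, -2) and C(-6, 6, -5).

7

AB = (0, 0, 3) and AC = (0, 3, 0), so a normal is n = AB × AC = (-9, 0, 0).
Then n·(1, -3, -6) - 54 = -63.
|n| = √(81 + 0 + 0) = 9, so the distance is |-63|/9 = 7.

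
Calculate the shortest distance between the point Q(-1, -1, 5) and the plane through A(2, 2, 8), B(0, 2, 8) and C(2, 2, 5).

AB = (-2, 0, 0) and AC = (0, 0, -3), so a normal is n = AB × AC = (0, -6, 0).
Then n·(-1, -1, 5) - (-12) = 18.
|n| = √(0 + 36 + 0) = 6, so the distance is |18|/6 = 3.

3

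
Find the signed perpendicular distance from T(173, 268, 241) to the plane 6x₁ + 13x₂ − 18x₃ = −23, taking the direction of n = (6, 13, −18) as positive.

n·T − (-23) = 207.
|n| = 23, so the signed distance is 207/23 = 9.

9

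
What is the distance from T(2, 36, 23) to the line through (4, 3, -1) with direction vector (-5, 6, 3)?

Direction vector d = (-5, 6, 3).
AP = (-2, 33, 24); AP·d = 280, |AP|² = 1669, |d|² = 70.
distance² = |AP|² − (AP·d)²/|d|² = 1669 − 78400/70 = 549, so the distance is 3√61.

3√61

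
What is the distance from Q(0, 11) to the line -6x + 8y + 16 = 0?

52/5

d = |(-6)·0 + 8·11 − (-16)| / √(36 + 64) = |104|/10 = 52/5.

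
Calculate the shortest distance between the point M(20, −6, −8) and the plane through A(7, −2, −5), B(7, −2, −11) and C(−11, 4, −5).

√10/10

AB = (0, 0, −6) and AC = (−18, 6, 0), so a normal is n = AB × AC = (36, 108, 0).
Then n·(20, −6, −8) − 36 = 36.
|n| = √(1296 + 11664 + 0) = 36√10, so the distance is |36|/(36√10) = 1/√10.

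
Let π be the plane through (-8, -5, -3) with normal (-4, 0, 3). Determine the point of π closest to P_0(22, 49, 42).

(122/5, 49, 201/5)

n = (-4, 0, 3), |n|² = 25, and n·P_0 − 23 = 15.
t = 15/25 = 3/5, so the foot is P_0 − t·n = (22, 49, 42) − (3/5)·(-4, 0, 3) = (122/5, 49, 201/5).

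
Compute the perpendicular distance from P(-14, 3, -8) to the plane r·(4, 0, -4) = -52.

Normal vector n = (4, 0, -4), and n·(-14, 3, -8) - (-52) = 28.
|n| = √(16 + 0 + 16) = 4√2, so the distance is |28|/(4√2) = 7√2/2.

7/√2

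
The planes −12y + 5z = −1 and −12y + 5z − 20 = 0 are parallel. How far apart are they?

With common normal n = (0, −12, 5) (|n| = 13), the distance is |(-1) − 20|/|n| = 21/13.

21/13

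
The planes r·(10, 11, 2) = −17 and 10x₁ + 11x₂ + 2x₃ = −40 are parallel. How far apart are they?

23/15

Both planes have normal n = (10, 11, 2), |n| = 15. Any point on the first plane is at distance |(-40) − (-17)|/|n| = 23/15 from the second.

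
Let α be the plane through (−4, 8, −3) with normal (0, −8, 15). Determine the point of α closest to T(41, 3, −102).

The perpendicular from T has direction n = (0, −8, 15): r = (41, 3, −102) + t(0, −8, 15).
Substitute into the plane: n·(T + tn) = -109 gives -1554 + 289t = -109, so t = 5.
Foot = (41, 3, −102) + 5·(0, −8, 15) = (41, −37, −27).

(41, -37, -27)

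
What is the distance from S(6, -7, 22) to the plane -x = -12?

n = (-1, 0, 0); n·P − (-12) = 6; |n| = 1; distance = 6/1 = 6.

6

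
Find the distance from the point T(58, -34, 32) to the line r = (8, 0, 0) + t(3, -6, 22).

Direction vector d = (3, -6, 22).
AP = (50, -34, 32), and AP × d = (-556, -1004, -198).
|AP × d|² = 1356356 and |d|² = 529, so the distance is √(1356356/529) = √2564 = 2√641.

2√641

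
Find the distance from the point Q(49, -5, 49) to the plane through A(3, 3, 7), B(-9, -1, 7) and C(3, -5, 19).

√14

AB = (-12, -4, 0) and AC = (0, -8, 12), so a normal is n = AB × AC = (-48, 144, 96).
n = (-48, 144, 96); n·P − 960 = 672; |n| = 48√14; distance = 672/(48√14) = √14.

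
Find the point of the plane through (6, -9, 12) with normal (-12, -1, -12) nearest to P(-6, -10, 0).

(6, -9, 12)

The perpendicular from P has direction n = (-12, -1, -12): r = (-6, -10, 0) + t(-12, -1, -12).
Substitute into the plane: n·(P + tn) = -207 gives 82 + 289t = -207, so t = -1.
Foot = (-6, -10, 0) + (-1)·(-12, -1, -12) = (6, -9, 12).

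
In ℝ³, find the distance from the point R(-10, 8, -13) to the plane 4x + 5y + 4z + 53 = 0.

1/√57

n = (4, 5, 4); n·P − (-53) = 1; |n| = √57; distance = 1/√57 = √57/57.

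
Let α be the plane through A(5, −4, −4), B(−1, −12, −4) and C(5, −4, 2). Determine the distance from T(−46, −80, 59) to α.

24/5

AB = (−6, −8, 0) and AC = (0, 0, 6), so a normal is n = AB × AC = (−48, 36, 0).
Then n·(−46, −80, 59) − (−384) = −288.
|n| = √(2304 + 1296 + 0) = 60, so the distance is |-288|/60 = 24/5.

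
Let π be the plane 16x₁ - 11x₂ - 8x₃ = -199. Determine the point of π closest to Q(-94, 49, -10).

n = (16, -11, -8), |n|² = 441, and n·Q − (-199) = -1764.
t = -1764/441 = -4, so the foot is Q − t·n = (-94, 49, -10) − (-4)·(16, -11, -8) = (-30, 5, -42).

(-30, 5, -42)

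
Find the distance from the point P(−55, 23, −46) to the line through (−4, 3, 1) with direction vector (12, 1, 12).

√586

Direction vector d = (12, 1, 12).
AP = (−51, 20, −47), and AP × d = (287, 48, −291).
|AP × d|² = 169354 and |d|² = 289, so the distance is √(169354/289) = √586.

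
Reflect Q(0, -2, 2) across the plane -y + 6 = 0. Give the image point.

With n = (0, -1, 0), the signed offset is (n·Q − (-6))/|n|² = 8/1 = 8.
Q' = Q − 2t·n = (0, -2, 2) − 16·(0, -1, 0) = (0, 14, 2).

(0, 14, 2)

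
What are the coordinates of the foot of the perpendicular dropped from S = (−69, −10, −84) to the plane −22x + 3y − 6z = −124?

(19, -22, -60)

n = (−22, 3, −6), |n|² = 529, and n·S − (-124) = 2116.
t = 2116/529 = 4, so the foot is S − t·n = (−69, −10, −84) − 4·(−22, 3, −6) = (19, −22, −60).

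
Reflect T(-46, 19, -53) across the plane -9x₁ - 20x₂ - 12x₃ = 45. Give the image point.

With n = (-9, -20, -12), the signed offset is (n·T − 45)/|n|² = 625/625 = 1.
T' = T − 2t·n = (-46, 19, -53) − 2·(-9, -20, -12) = (-28, 59, -29).

(-28, 59, -29)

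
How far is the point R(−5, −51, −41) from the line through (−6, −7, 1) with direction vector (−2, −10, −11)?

Direction vector d = (−2, −10, −11).
AP = (1, −44, −42), and AP × d = (64, 95, −98).
|AP × d|² = 22725 and |d|² = 225, so the distance is √(22725/225) = √101.

√101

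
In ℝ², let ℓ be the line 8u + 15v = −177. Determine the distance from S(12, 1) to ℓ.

288/17

d = |8·12 + 15·1 − (-177)| / √(64 + 225) = |288|/17 = 288/17.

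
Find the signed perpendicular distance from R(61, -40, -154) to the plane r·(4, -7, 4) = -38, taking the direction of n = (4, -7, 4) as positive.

n·R − (-38) = -54.
|n| = 9, so the signed distance is -54/9 = -6.

-6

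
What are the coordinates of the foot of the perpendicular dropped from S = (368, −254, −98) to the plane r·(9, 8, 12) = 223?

n = (9, 8, 12), |n|² = 289, and n·S − 223 = -119.
t = -119/289 = -7/17, so the foot is S − t·n = (368, −254, −98) − (-7/17)·(9, 8, 12) = (6319/17, −4262/17, −1582/17).

(6319/17, -4262/17, -1582/17)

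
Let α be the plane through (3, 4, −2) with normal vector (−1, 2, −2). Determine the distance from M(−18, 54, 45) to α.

The plane has equation n·(r − (3, 4, −2)) = 0, i.e. n·r = 9.
d = |(-1)·(-18) + 2·54 + (-2)·45 − 9| / √(1 + 4 + 4) = |27| / 3 = 9.

9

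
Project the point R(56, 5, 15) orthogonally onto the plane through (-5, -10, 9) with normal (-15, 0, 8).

n = (-15, 0, 8), |n|² = 289, and n·R − 147 = -867.
t = -867/289 = -3, so the foot is R − t·n = (56, 5, 15) − (-3)·(-15, 0, 8) = (11, 5, 39).

(11, 5, 39)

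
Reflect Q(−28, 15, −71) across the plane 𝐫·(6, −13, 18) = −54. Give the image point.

With n = (6, −13, 18), the signed offset is (n·Q − (-54))/|n|² = -1587/529 = -3.
Q' = Q − 2t·n = (−28, 15, −71) − (-6)·(6, −13, 18) = (8, −63, 37).

(8, -63, 37)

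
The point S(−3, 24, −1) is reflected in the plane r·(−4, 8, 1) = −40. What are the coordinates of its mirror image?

(21, -24, -7)

With n = (−4, 8, 1), the signed offset is (n·S − (-40))/|n|² = 243/81 = 3.
S' = S − 2t·n = (−3, 24, −1) − 6·(−4, 8, 1) = (21, −24, −7).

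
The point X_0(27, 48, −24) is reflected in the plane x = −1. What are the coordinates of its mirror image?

With n = (1, 0, 0), the signed offset is (n·X_0 − (-1))/|n|² = 28/1 = 28.
X_0' = X_0 − 2t·n = (27, 48, −24) − 56·(1, 0, 0) = (−29, 48, −24).

(-29, 48, -24)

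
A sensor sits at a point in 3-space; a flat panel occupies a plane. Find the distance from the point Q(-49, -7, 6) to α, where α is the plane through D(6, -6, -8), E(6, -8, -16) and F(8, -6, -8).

18√17/17

DE = (0, -2, -8) and DF = (2, 0, 0), so a normal is n = DE × DF = (0, -16, 4).
Then n·(-49, -7, 6) - 64 = 72.
|n| = √(0 + 256 + 16) = 4√17, so the distance is |72|/(4√17) = 18√17/17.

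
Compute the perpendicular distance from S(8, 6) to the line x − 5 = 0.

3

The normal to the line is n = (1, 0) with |n| = 1.
|n·S − 5| = |8 − 5| = 3, so the distance is 3/1 = 3.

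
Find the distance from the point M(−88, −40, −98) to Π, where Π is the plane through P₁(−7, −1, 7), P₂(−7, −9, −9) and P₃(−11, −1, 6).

P₁P₂ = (0, −8, −16) and P₁P₃ = (−4, 0, −1), so a normal is n = P₁P₂ × P₁P₃ = (8, 64, −32).
Then n·(−88, −40, −98) − (−344) = 216.
|n| = √(64 + 4096 + 1024) = 72, so the distance is |216|/72 = 3.

3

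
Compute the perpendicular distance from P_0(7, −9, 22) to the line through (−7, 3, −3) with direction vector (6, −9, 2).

√481

Direction vector d = (6, −9, 2).
AP = (14, −12, 25); AP·d = 242, |AP|² = 965, |d|² = 121.
distance² = |AP|² − (AP·d)²/|d|² = 965 − 58564/121 = 481, so the distance is √481.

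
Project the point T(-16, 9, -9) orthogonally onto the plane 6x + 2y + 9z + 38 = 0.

(-10, 11, 0)

The perpendicular from T has direction n = (6, 2, 9): r = (-16, 9, -9) + λ(6, 2, 9).
Substitute into the plane: n·(T + λn) = -38 gives -159 + 121λ = -38, so λ = 1.
Foot = (-16, 9, -9) + 1·(6, 2, 9) = (-10, 11, 0).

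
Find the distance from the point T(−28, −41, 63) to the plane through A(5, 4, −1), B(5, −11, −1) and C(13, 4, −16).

1

AB = (0, −15, 0) and AC = (8, 0, −15), so a normal is n = AB × AC = (225, 0, 120).
n = (225, 0, 120); n·P − 1005 = 255; |n| = 255; distance = 255/255 = 1.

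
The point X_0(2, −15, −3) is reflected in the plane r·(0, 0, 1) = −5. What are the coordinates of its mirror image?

(2, -15, -7)

n = (0, 0, 1), |n|² = 1, n·X_0 − (-5) = 2, so t = 2/1 = 2.
Foot F = X_0 − 2·n = (2, −15, −5); the reflection is 2F − X_0 = (2, −15, −7).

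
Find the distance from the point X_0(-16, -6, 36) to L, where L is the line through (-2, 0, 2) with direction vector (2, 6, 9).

2√226

Direction vector d = (2, 6, 9).
AP = (-14, -6, 34), and AP × d = (-258, 194, -72).
|AP × d|² = 109384 and |d|² = 121, so the distance is √(109384/121) = √904 = 2√226.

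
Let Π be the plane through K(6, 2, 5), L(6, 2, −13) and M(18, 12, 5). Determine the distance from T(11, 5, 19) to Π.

7/√61

KL = (0, 0, −18) and KM = (12, 10, 0), so a normal is n = KL × KM = (180, −216, 0).
Then n·(11, 5, 19) − 648 = 252.
|n| = √(32400 + 46656 + 0) = 36√61, so the distance is |252|/(36√61) = 7√61/61.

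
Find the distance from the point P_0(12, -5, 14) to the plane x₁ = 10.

2

Normal vector n = (1, 0, 0), and n·(12, -5, 14) - 10 = 2.
|n| = √(1 + 0 + 0) = 1, so the distance is |2|/1 = 2.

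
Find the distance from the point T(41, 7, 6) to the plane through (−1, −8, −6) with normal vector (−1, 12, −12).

6/17

The plane has equation n·(r − (−1, −8, −6)) = 0, i.e. n·r = -23.
d = |(-1)·41 + 12·7 + (-12)·6 − (-23)| / √(1 + 144 + 144) = |-6| / 17 = 6/17.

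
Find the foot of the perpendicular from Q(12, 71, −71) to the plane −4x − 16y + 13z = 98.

(-8, -9, -6)

n = (−4, −16, 13), |n|² = 441, and n·Q − 98 = -2205.
t = -2205/441 = -5, so the foot is Q − t·n = (12, 71, −71) − (-5)·(−4, −16, 13) = (−8, −9, −6).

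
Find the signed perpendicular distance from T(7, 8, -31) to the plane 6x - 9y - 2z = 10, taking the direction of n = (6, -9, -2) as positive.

2

n·T − 10 = 22.
|n| = 11, so the signed distance is 22/11 = 2.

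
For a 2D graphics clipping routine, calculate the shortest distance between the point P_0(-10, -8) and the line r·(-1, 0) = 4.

6

d = |(-1)·(-10) + 0·(-8) − 4| / √(1 + 0) = |6|/1 = 6.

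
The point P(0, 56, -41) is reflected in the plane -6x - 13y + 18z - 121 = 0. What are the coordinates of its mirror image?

(-36, -22, 67)

n = (-6, -13, 18), |n|² = 529, n·P − 121 = -1587, so t = -1587/529 = -3.
Foot F = P − (-3)·n = (-18, 17, 13); the reflection is 2F − P = (-36, -22, 67).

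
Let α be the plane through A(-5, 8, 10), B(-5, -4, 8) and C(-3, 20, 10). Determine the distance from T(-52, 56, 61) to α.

24/√73

AB = (0, -12, -2) and AC = (2, 12, 0), so a normal is n = AB × AC = (24, -4, 24).
Then n·(-52, 56, 61) - 88 = -96.
|n| = √(576 + 16 + 576) = 4√73, so the distance is |-96|/(4√73) = 24√73/73.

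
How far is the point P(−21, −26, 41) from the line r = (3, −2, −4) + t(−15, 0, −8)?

Direction vector d = (−15, 0, −8).
AP = (−24, −24, 45); AP·d = 0, |AP|² = 3177, |d|² = 289.
distance² = |AP|² − (AP·d)²/|d|² = 3177 − 0/289 = 3177, so the distance is 3√353.

3√353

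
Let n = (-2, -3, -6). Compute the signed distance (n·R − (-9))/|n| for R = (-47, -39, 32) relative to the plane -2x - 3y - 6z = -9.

n·R − (-9) = 28.
|n| = 7, so the signed distance is 28/7 = 4.

4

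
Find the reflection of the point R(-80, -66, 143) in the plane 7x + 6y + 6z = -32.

(-796/11, -654/11, 1645/11)

n = (7, 6, 6), |n|² = 121, n·R − (-32) = -66, so t = -66/121 = -6/11.
Foot F = R − (-6/11)·n = (-838/11, -690/11, 1609/11); the reflection is 2F − R = (-796/11, -654/11, 1645/11).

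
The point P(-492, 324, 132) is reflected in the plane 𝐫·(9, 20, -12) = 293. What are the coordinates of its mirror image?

(-12426/25, 1564/5, 3468/25)

n = (9, 20, -12), |n|² = 625, n·P − 293 = 175, so t = 175/625 = 7/25.
Foot F = P − (7/25)·n = (-12363/25, 1592/5, 3384/25); the reflection is 2F − P = (-12426/25, 1564/5, 3468/25).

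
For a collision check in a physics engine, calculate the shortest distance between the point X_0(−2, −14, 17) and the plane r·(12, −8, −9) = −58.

7/17

Normal vector n = (12, −8, −9), and n·(−2, −14, 17) − (−58) = −7.
|n| = √(144 + 64 + 81) = 17, so the distance is |-7|/17 = 7/17.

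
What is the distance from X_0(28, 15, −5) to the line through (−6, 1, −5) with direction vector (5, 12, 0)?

26

Direction vector d = (5, 12, 0).
AP = (34, 14, 0); AP·d = 338, |AP|² = 1352, |d|² = 169.
distance² = |AP|² − (AP·d)²/|d|² = 1352 − 114244/169 = 676, so the distance is 26.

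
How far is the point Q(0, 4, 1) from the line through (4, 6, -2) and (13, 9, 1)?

3√2

A direction vector is d = (9, 3, 3).
AP = (-4, -2, 3), and AP × d = (-15, 39, 6).
|AP × d|² = 1782 and |d|² = 99, so the distance is √(1782/99) = √18 = 3√2.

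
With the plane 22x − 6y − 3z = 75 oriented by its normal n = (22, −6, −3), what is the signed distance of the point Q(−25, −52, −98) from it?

-19/23

n·Q − 75 = -19.
|n| = 23, so the signed distance is -19/23.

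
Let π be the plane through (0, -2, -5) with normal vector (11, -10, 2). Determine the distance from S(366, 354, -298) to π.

8

The plane has equation n·(r − (0, -2, -5)) = 0, i.e. n·r = 10.
d = |11·366 + (-10)·354 + 2·(-298) − 10| / √(121 + 100 + 4) = |-120| / 15 = 8.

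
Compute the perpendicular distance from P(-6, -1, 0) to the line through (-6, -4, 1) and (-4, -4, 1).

A direction vector is d = (2, 0, 0).
AP = (0, 3, -1); AP·d = 0, |AP|² = 10, |d|² = 4.
distance² = |AP|² − (AP·d)²/|d|² = 10 − 0/4 = 10, so the distance is √10.

√10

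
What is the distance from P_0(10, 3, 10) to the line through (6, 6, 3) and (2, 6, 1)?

√29

A direction vector is d = (-4, 0, -2).
AP = (4, -3, 7); AP·d = -30, |AP|² = 74, |d|² = 20.
distance² = |AP|² − (AP·d)²/|d|² = 74 − 900/20 = 29, so the distance is √29.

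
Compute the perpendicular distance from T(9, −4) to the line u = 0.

d = |1·9 + 0·(-4) − 0| / √(1 + 0) = |9|/1 = 9.

9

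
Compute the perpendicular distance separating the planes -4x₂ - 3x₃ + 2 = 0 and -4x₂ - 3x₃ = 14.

With common normal n = (0, -4, -3) (|n| = 5), the distance is |(-2) − 14|/|n| = 16/5.

16/5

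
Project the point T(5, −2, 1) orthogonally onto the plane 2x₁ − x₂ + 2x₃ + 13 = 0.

(-1, 1, -5)

The perpendicular from T has direction n = (2, −1, 2): r = (5, −2, 1) + t(2, −1, 2).
Substitute into the plane: n·(T + tn) = -13 gives 14 + 9t = -13, so t = -3.
Foot = (5, −2, 1) + (-3)·(2, −1, 2) = (−1, 1, −5).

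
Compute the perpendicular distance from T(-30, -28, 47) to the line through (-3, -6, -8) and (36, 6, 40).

A direction vector is d = (39, 12, 48).
AP = (-27, -22, 55); AP·d = 1323, |AP|² = 4238, |d|² = 3969.
distance² = |AP|² − (AP·d)²/|d|² = 4238 − 1750329/3969 = 3797, so the distance is √3797.

√3797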